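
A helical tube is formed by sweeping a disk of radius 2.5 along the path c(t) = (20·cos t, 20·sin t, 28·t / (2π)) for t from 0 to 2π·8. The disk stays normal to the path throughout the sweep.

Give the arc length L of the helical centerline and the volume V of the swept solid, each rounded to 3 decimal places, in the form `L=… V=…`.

2πR = 2π·20 = 125.663706
per-turn = √(125.663706² + 28²) = √(15791.3670 + 784) = √16575.3670 = 128.745357
L = 8 × 128.745357 = 1029.962859
V = π·2.5² × L = 19.634954 × 1029.962859 = 20223.273443

L=1029.963 V=20223.273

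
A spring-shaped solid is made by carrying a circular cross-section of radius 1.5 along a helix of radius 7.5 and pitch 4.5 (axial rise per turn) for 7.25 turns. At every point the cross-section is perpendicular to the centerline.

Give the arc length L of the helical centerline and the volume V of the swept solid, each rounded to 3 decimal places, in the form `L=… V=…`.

L=343.202 V=2425.955

2πR = 2π·7.5 = 47.123890
per-turn = √(47.123890² + 4.5²) = √(2220.6610 + 20.25) = √2240.9110 = 47.338261
L = 7.25 × 47.338261 = 343.202395
V = π·1.5² × L = 7.068583 × 343.202395 = 2425.954776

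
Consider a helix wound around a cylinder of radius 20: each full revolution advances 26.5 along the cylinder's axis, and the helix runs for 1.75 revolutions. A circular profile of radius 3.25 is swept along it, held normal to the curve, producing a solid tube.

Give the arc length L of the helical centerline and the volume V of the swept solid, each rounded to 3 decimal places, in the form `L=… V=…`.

2πR = 2π·20 = 125.663706
per-turn = √(125.663706² + 26.5²) = √(15791.3670 + 702.25) = √16493.6170 = 128.427478
L = 1.75 × 128.427478 = 224.748086
V = π·3.25² × L = 33.183072 × 224.748086 = 7457.832012

L=224.748 V=7457.832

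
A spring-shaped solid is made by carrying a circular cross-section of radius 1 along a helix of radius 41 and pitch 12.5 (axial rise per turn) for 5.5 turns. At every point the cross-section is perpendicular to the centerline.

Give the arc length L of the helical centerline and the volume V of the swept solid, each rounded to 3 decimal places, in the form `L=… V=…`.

L=1418.525 V=4456.429

2πR = 2π·41 = 257.610598
per-turn = √(257.610598² + 12.5²) = √(66363.2200 + 156.25) = √66519.4700 = 257.913687
L = 5.5 × 257.913687 = 1418.525279
V = π·1² × L = 3.141593 × 1418.525279 = 4456.428596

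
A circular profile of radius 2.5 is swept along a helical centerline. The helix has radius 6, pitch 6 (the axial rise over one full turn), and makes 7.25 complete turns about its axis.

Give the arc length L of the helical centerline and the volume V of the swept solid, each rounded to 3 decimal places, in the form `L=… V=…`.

L=276.759 V=5434.141

2πR = 2π·6 = 37.699112
per-turn = √(37.699112² + 6²) = √(1421.2230 + 36) = √1457.2230 = 38.173591
L = 7.25 × 38.173591 = 276.758533
V = π·2.5² × L = 19.634954 × 276.758533 = 5434.141092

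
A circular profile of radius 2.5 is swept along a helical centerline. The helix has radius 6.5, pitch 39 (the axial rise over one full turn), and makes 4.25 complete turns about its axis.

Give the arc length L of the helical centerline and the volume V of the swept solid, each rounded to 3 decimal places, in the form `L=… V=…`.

2πR = 2π·6.5 = 40.840704
per-turn = √(40.840704² + 39²) = √(1667.9631 + 1521) = √3188.9631 = 56.470905
L = 4.25 × 56.470905 = 240.001347
V = π·2.5² × L = 19.634954 × 240.001347 = 4712.415438

L=240.001 V=4712.415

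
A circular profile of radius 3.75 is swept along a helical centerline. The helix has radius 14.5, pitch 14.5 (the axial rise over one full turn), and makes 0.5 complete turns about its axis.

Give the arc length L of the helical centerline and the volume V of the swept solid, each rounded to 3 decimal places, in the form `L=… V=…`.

L=46.126 V=2037.803

2πR = 2π·14.5 = 91.106187
per-turn = √(91.106187² + 14.5²) = √(8300.3373 + 210.25) = √8510.5873 = 92.252844
L = 0.5 × 92.252844 = 46.126422
V = π·3.75² × L = 44.178647 × 46.126422 = 2037.802910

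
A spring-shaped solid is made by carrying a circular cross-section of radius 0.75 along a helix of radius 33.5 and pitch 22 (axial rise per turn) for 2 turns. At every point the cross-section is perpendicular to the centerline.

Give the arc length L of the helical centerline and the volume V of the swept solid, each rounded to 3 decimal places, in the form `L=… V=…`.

2πR = 2π·33.5 = 210.486708
per-turn = √(210.486708² + 22²) = √(44304.6542 + 484) = √44788.6542 = 211.633301
L = 2 × 211.633301 = 423.266602
V = π·0.75² × L = 1.767146 × 423.266602 = 747.973827

L=423.267 V=747.974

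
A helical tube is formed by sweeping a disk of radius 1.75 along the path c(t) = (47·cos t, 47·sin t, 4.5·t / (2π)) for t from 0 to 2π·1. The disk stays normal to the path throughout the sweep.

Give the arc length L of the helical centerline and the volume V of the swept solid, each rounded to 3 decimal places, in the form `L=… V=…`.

2πR = 2π·47 = 295.309709
per-turn = √(295.309709² + 4.5²) = √(87207.8245 + 20.25) = √87228.0745 = 295.343993
L = 1 × 295.343993 = 295.343993
V = π·1.75² × L = 9.621128 × 295.343993 = 2841.542218

L=295.344 V=2841.542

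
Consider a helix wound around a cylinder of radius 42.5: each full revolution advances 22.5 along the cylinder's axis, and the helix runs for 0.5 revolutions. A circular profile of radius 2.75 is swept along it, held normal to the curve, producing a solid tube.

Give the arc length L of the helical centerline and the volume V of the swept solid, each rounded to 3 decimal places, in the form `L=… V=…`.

2πR = 2π·42.5 = 267.035376
per-turn = √(267.035376² + 22.5²) = √(71307.8918 + 506.25) = √71814.1418 = 267.981607
L = 0.5 × 267.981607 = 133.990804
V = π·2.75² × L = 23.758294 × 133.990804 = 3183.392965

L=133.991 V=3183.393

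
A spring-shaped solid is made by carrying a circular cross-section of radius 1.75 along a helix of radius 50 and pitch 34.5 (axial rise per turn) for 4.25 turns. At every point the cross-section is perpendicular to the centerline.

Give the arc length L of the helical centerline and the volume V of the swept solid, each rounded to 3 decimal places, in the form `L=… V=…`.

L=1343.204 V=12923.134

2πR = 2π·50 = 314.159265
per-turn = √(314.159265² + 34.5²) = √(98696.0440 + 1190.25) = √99886.2940 = 316.047930
L = 4.25 × 316.047930 = 1343.203702
V = π·1.75² × L = 9.621128 × 1343.203702 = 12923.134079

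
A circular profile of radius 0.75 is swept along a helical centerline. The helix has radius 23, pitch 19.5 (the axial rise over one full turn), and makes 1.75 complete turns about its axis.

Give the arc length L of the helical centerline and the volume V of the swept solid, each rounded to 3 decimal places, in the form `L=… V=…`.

L=255.190 V=450.958

2πR = 2π·23 = 144.513262
per-turn = √(144.513262² + 19.5²) = √(20884.0829 + 380.25) = √21264.3329 = 145.822951
L = 1.75 × 145.822951 = 255.190163
V = π·0.75² × L = 1.767146 × 255.190163 = 450.958243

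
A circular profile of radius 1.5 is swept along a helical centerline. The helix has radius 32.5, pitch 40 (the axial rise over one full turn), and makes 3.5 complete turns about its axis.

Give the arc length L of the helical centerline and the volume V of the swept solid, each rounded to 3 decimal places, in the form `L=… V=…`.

2πR = 2π·32.5 = 204.203522
per-turn = √(204.203522² + 40²) = √(41699.0786 + 1600) = √43299.0786 = 208.084306
L = 3.5 × 208.084306 = 728.295073
V = π·1.5² × L = 7.068583 × 728.295073 = 5148.014512

L=728.295 V=5148.015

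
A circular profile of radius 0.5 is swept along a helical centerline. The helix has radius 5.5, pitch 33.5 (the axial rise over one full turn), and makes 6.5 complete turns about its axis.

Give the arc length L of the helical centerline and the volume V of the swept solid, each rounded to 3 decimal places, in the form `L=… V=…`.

2πR = 2π·5.5 = 34.557519
per-turn = √(34.557519² + 33.5²) = √(1194.2221 + 1122.25) = √2316.4721 = 48.129743
L = 6.5 × 48.129743 = 312.843328
V = π·0.5² × L = 0.785398 × 312.843328 = 245.706575

L=312.843 V=245.707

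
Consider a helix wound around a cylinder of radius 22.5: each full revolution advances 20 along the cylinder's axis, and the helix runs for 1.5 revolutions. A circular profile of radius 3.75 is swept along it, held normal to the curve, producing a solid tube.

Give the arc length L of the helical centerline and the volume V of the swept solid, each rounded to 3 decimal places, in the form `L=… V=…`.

2πR = 2π·22.5 = 141.371669
per-turn = √(141.371669² + 20²) = √(19985.9489 + 400) = √20385.9489 = 142.779371
L = 1.5 × 142.779371 = 214.169057
V = π·3.75² × L = 44.178647 × 214.169057 = 9461.699109

L=214.169 V=9461.699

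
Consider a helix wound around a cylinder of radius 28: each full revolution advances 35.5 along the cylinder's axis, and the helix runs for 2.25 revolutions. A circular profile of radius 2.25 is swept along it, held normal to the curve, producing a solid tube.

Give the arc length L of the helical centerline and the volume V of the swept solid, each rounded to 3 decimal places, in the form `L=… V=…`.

2πR = 2π·28 = 175.929189
per-turn = √(175.929189² + 35.5²) = √(30951.0794 + 1260.25) = √32211.3294 = 179.475150
L = 2.25 × 179.475150 = 403.819087
V = π·2.25² × L = 15.904313 × 403.819087 = 6422.465079

L=403.819 V=6422.465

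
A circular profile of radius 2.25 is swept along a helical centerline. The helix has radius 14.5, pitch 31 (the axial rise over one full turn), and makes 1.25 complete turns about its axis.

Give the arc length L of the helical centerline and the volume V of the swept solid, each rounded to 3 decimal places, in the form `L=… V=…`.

L=120.295 V=1913.206

2πR = 2π·14.5 = 91.106187
per-turn = √(91.106187² + 31²) = √(8300.3373 + 961) = √9261.3373 = 96.235842
L = 1.25 × 96.235842 = 120.294803
V = π·2.25² × L = 15.904313 × 120.294803 = 1913.206170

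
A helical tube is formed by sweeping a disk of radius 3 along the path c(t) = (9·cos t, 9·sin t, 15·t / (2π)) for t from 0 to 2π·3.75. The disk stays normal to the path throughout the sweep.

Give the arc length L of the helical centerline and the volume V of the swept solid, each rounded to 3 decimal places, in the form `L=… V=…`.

L=219.391 V=6203.137

2πR = 2π·9 = 56.548668
per-turn = √(56.548668² + 15²) = √(3197.7518 + 225) = √3422.7518 = 58.504289
L = 3.75 × 58.504289 = 219.391084
V = π·3² × L = 28.274334 × 219.391084 = 6203.136748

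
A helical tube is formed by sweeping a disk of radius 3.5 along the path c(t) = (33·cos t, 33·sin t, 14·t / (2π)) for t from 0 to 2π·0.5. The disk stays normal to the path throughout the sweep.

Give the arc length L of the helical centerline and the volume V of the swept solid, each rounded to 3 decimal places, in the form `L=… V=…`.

L=103.909 V=3998.872

2πR = 2π·33 = 207.345115
per-turn = √(207.345115² + 14²) = √(42991.9968 + 196) = √43187.9968 = 207.817220
L = 0.5 × 207.817220 = 103.908610
V = π·3.5² × L = 38.484510 × 103.908610 = 3998.871934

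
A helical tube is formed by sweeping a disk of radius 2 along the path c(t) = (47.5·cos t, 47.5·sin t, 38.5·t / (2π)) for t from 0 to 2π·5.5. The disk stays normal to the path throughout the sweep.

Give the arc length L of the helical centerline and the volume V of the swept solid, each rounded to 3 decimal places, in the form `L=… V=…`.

2πR = 2π·47.5 = 298.451302
per-turn = √(298.451302² + 38.5²) = √(89073.1797 + 1482.25) = √90555.4297 = 300.924292
L = 5.5 × 300.924292 = 1655.083608
V = π·2² × L = 12.566371 × 1655.083608 = 20798.394014

L=1655.084 V=20798.394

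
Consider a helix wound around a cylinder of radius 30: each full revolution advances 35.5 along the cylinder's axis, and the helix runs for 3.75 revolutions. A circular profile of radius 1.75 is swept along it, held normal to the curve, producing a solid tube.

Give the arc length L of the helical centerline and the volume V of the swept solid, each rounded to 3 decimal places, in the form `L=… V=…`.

L=719.285 V=6920.333

2πR = 2π·30 = 188.495559
per-turn = √(188.495559² + 35.5²) = √(35530.5758 + 1260.25) = √36790.8258 = 191.809348
L = 3.75 × 191.809348 = 719.285054
V = π·1.75² × L = 9.621128 × 719.285054 = 6920.333211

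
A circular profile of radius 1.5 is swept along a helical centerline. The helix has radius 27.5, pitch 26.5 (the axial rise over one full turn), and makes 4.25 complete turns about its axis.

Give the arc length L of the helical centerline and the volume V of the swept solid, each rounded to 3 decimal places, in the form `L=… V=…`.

2πR = 2π·27.5 = 172.787596
per-turn = √(172.787596² + 26.5²) = √(29855.5533 + 702.25) = √30557.8033 = 174.807904
L = 4.25 × 174.807904 = 742.933592
V = π·1.5² × L = 7.068583 × 742.933592 = 5251.488109

L=742.934 V=5251.488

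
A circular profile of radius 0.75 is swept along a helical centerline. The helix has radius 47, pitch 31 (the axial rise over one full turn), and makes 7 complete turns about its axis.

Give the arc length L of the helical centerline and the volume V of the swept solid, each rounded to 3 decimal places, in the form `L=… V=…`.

L=2078.526 V=3673.060

2πR = 2π·47 = 295.309709
per-turn = √(295.309709² + 31²) = √(87207.8245 + 961) = √88168.8245 = 296.932357
L = 7 × 296.932357 = 2078.526497
V = π·0.75² × L = 1.767146 × 2078.526497 = 3673.059510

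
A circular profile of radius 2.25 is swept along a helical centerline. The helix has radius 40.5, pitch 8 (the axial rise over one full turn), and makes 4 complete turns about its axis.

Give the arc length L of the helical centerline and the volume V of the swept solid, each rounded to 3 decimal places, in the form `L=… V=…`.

L=1018.379 V=16196.617

2πR = 2π·40.5 = 254.469005
per-turn = √(254.469005² + 8²) = √(64754.4745 + 64) = √64818.4745 = 254.594726
L = 4 × 254.594726 = 1018.378904
V = π·2.25² × L = 15.904313 × 1018.378904 = 16196.616643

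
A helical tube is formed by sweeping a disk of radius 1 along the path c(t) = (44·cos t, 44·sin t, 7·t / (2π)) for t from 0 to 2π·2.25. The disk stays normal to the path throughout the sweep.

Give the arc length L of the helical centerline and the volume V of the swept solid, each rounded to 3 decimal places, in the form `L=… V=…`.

L=622.235 V=1954.808

2πR = 2π·44 = 276.460154
per-turn = √(276.460154² + 7²) = √(76430.2165 + 49) = √76479.2165 = 276.548760
L = 2.25 × 276.548760 = 622.234709
V = π·1² × L = 3.141593 × 622.234709 = 1954.807992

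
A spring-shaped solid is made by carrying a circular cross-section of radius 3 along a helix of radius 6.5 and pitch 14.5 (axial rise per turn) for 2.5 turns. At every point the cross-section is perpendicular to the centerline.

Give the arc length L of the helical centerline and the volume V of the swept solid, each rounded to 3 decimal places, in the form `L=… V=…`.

L=108.346 V=3063.408

2πR = 2π·6.5 = 40.840704
per-turn = √(40.840704² + 14.5²) = √(1667.9631 + 210.25) = √1878.2131 = 43.338356
L = 2.5 × 43.338356 = 108.345891
V = π·3² × L = 28.274334 × 108.345891 = 3063.407904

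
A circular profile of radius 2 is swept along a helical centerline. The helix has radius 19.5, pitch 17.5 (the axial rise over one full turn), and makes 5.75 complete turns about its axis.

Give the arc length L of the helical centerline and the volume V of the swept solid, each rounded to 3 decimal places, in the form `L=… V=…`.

2πR = 2π·19.5 = 122.522113
per-turn = √(122.522113² + 17.5²) = √(15011.6683 + 306.25) = √15317.9183 = 123.765578
L = 5.75 × 123.765578 = 711.652073
V = π·2² × L = 12.566371 × 711.652073 = 8942.883703

L=711.652 V=8942.884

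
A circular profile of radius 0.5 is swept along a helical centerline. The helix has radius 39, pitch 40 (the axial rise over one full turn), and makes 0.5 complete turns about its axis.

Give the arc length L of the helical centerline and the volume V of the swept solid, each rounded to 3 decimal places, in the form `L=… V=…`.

2πR = 2π·39 = 245.044227
per-turn = √(245.044227² + 40²) = √(60046.6732 + 1600) = √61646.6732 = 248.287481
L = 0.5 × 248.287481 = 124.143740
V = π·0.5² × L = 0.785398 × 124.143740 = 97.502266

L=124.144 V=97.502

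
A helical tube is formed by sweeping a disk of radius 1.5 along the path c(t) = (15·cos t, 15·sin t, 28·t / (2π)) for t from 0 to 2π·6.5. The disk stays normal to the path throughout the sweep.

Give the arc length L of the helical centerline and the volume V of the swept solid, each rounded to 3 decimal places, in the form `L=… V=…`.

2πR = 2π·15 = 94.247780
per-turn = √(94.247780² + 28²) = √(8882.6440 + 784) = √9666.6440 = 98.319093
L = 6.5 × 98.319093 = 639.074102
V = π·1.5² × L = 7.068583 × 639.074102 = 4517.348631

L=639.074 V=4517.349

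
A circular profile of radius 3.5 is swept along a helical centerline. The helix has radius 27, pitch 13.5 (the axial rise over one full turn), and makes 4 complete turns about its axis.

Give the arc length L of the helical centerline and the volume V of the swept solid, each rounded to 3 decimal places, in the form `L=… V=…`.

L=680.729 V=26197.530

2πR = 2π·27 = 169.646003
per-turn = √(169.646003² + 13.5²) = √(28779.7664 + 182.25) = √28962.0164 = 170.182304
L = 4 × 170.182304 = 680.729214
V = π·3.5² × L = 38.484510 × 680.729214 = 26197.530252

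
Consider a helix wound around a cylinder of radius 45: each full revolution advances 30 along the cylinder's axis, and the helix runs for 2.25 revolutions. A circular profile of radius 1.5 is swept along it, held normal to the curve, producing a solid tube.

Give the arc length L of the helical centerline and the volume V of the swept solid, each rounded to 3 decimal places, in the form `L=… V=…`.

L=639.743 V=4522.080

2πR = 2π·45 = 282.743339
per-turn = √(282.743339² + 30²) = √(79943.7956 + 900) = √80843.7956 = 284.330434
L = 2.25 × 284.330434 = 639.743476
V = π·1.5² × L = 7.068583 × 639.743476 = 4522.080162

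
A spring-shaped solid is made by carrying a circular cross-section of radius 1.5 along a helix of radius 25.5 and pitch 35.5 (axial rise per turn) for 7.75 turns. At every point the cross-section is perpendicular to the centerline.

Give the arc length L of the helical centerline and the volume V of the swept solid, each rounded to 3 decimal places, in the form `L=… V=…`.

L=1271.829 V=8990.028

2πR = 2π·25.5 = 160.221225
per-turn = √(160.221225² + 35.5²) = √(25670.8410 + 1260.25) = √26931.0910 = 164.106950
L = 7.75 × 164.106950 = 1271.828863
V = π·1.5² × L = 7.068583 × 1271.828863 = 8990.028476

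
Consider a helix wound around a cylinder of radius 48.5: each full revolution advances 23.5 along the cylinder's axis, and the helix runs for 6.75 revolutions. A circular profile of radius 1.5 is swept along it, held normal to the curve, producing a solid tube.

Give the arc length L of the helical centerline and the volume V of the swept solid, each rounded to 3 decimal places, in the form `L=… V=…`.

2πR = 2π·48.5 = 304.734487
per-turn = √(304.734487² + 23.5²) = √(92863.1078 + 552.25) = √93415.3578 = 305.639261
L = 6.75 × 305.639261 = 2063.065011
V = π·1.5² × L = 7.068583 × 2063.065011 = 14582.947237

L=2063.065 V=14582.947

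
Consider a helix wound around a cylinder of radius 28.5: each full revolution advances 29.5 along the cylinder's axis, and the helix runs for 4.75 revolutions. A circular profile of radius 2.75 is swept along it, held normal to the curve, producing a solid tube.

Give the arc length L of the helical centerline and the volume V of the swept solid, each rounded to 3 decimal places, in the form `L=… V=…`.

2πR = 2π·28.5 = 179.070781
per-turn = √(179.070781² + 29.5²) = √(32066.3447 + 870.25) = √32936.5947 = 181.484420
L = 4.75 × 181.484420 = 862.050995
V = π·2.75² × L = 23.758294 × 862.050995 = 20480.861363

L=862.051 V=20480.861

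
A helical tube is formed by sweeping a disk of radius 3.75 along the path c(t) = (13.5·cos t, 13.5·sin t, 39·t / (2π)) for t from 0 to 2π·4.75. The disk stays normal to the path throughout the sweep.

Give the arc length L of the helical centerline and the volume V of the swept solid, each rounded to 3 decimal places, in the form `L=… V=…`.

2πR = 2π·13.5 = 84.823002
per-turn = √(84.823002² + 39²) = √(7194.9416 + 1521) = √8715.9416 = 93.359207
L = 4.75 × 93.359207 = 443.456235
V = π·3.75² × L = 44.178647 × 443.456235 = 19591.296338

L=443.456 V=19591.296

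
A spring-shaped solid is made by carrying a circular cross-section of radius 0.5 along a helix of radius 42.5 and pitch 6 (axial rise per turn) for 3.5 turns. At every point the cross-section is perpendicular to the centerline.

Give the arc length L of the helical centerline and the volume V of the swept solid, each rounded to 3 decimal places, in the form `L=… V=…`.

2πR = 2π·42.5 = 267.035376
per-turn = √(267.035376² + 6²) = √(71307.8918 + 36) = √71343.8918 = 267.102774
L = 3.5 × 267.102774 = 934.859708
V = π·0.5² × L = 0.785398 × 934.859708 = 734.237098

L=934.860 V=734.237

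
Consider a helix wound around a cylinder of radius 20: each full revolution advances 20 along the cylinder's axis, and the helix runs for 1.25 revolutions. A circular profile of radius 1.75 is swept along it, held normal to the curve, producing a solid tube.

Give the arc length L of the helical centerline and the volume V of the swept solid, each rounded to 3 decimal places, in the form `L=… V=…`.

2πR = 2π·20 = 125.663706
per-turn = √(125.663706² + 20²) = √(15791.3670 + 400) = √16191.3670 = 127.245303
L = 1.25 × 127.245303 = 159.056628
V = π·1.75² × L = 9.621128 × 159.056628 = 1530.304101

L=159.057 V=1530.304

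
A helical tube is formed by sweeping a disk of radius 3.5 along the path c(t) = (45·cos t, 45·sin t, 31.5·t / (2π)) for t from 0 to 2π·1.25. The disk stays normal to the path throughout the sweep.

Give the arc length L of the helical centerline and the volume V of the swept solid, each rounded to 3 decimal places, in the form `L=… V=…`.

L=355.616 V=13685.698

2πR = 2π·45 = 282.743339
per-turn = √(282.743339² + 31.5²) = √(79943.7956 + 992.25) = √80936.0456 = 284.492611
L = 1.25 × 284.492611 = 355.615764
V = π·3.5² × L = 38.484510 × 355.615764 = 13685.698413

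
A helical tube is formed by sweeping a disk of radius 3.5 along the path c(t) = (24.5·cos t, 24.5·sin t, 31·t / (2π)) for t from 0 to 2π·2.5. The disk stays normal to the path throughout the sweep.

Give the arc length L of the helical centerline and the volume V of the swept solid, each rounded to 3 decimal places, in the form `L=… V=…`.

L=392.571 V=15107.903

2πR = 2π·24.5 = 153.938040
per-turn = √(153.938040² + 31²) = √(23696.9202 + 961) = √24657.9202 = 157.028406
L = 2.5 × 157.028406 = 392.571014
V = π·3.5² × L = 38.484510 × 392.571014 = 15107.903117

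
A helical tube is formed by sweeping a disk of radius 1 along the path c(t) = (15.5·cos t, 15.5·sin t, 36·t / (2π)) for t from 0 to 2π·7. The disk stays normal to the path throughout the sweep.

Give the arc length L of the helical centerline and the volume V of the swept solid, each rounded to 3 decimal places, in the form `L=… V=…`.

L=726.811 V=2283.343

2πR = 2π·15.5 = 97.389372
per-turn = √(97.389372² + 36²) = √(9484.6898 + 1296) = √10780.6898 = 103.830101
L = 7 × 103.830101 = 726.810706
V = π·1² × L = 3.141593 × 726.810706 = 2283.343173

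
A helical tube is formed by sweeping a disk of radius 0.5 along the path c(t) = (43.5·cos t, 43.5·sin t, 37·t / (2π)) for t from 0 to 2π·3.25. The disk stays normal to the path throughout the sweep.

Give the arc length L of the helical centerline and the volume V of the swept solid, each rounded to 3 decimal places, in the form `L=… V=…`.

L=896.388 V=704.021

2πR = 2π·43.5 = 273.318561
per-turn = √(273.318561² + 37²) = √(74703.0357 + 1369) = √76072.0357 = 275.811595
L = 3.25 × 275.811595 = 896.387682
V = π·0.5² × L = 0.785398 × 896.387682 = 704.021239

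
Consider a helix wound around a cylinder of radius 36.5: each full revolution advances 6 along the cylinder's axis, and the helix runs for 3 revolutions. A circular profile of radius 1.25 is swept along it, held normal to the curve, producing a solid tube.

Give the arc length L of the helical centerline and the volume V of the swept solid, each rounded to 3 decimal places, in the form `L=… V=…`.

2πR = 2π·36.5 = 229.336264
per-turn = √(229.336264² + 6²) = √(52595.1219 + 36) = √52631.1219 = 229.414738
L = 3 × 229.414738 = 688.244213
V = π·1.25² × L = 4.908739 × 688.244213 = 3378.410880

L=688.244 V=3378.411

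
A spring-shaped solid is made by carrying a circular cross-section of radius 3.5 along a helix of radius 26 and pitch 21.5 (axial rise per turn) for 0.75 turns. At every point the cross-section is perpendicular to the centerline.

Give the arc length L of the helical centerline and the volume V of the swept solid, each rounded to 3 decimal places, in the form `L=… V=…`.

2πR = 2π·26 = 163.362818
per-turn = √(163.362818² + 21.5²) = √(26687.4103 + 462.25) = √27149.6603 = 164.771540
L = 0.75 × 164.771540 = 123.578655
V = π·3.5² × L = 38.484510 × 123.578655 = 4755.863977

L=123.579 V=4755.864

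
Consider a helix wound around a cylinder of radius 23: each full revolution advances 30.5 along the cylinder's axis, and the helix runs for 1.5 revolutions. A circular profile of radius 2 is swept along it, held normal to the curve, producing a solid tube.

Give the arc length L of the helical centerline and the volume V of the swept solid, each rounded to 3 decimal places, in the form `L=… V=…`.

2πR = 2π·23 = 144.513262
per-turn = √(144.513262² + 30.5²) = √(20884.0829 + 930.25) = √21814.3329 = 147.696760
L = 1.5 × 147.696760 = 221.545140
V = π·2² × L = 12.566371 × 221.545140 = 2784.018337

L=221.545 V=2784.018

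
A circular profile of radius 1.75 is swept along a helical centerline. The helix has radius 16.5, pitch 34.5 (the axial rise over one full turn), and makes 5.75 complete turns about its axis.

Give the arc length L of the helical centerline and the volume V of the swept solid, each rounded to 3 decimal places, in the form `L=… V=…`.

2πR = 2π·16.5 = 103.672558
per-turn = √(103.672558² + 34.5²) = √(10747.9992 + 1190.25) = √11938.2492 = 109.262295
L = 5.75 × 109.262295 = 628.258198
V = π·1.75² × L = 9.621128 × 628.258198 = 6044.552231

L=628.258 V=6044.552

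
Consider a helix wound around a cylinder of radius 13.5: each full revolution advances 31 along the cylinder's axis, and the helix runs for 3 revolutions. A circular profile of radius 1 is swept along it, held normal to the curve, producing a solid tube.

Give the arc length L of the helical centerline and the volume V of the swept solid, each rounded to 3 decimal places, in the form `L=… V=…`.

2πR = 2π·13.5 = 84.823002
per-turn = √(84.823002² + 31²) = √(7194.9416 + 961) = √8155.9416 = 90.310252
L = 3 × 90.310252 = 270.930756
V = π·1² × L = 3.141593 × 270.930756 = 851.154072

L=270.931 V=851.154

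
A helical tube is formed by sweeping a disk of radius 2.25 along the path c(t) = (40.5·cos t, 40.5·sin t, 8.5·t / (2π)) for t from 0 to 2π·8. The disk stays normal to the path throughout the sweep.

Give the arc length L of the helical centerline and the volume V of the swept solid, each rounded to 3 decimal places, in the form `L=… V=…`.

2πR = 2π·40.5 = 254.469005
per-turn = √(254.469005² + 8.5²) = √(64754.4745 + 72.25) = √64826.7245 = 254.610928
L = 8 × 254.610928 = 2036.887421
V = π·2.25² × L = 15.904313 × 2036.887421 = 32395.294702

L=2036.887 V=32395.295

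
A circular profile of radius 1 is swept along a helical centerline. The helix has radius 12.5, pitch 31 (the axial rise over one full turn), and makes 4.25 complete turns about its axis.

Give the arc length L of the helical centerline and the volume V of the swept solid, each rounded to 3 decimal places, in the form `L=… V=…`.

2πR = 2π·12.5 = 78.539816
per-turn = √(78.539816² + 31²) = √(6168.5028 + 961) = √7129.5028 = 84.436383
L = 4.25 × 84.436383 = 358.854627
V = π·1² × L = 3.141593 × 358.854627 = 1127.375060

L=358.855 V=1127.375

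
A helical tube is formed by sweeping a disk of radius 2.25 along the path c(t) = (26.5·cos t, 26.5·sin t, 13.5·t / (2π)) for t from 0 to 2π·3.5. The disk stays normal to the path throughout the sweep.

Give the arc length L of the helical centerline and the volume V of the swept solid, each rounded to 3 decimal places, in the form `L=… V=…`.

2πR = 2π·26.5 = 166.504411
per-turn = √(166.504411² + 13.5²) = √(27723.7188 + 182.25) = √27905.9688 = 167.050797
L = 3.5 × 167.050797 = 584.677789
V = π·2.25² × L = 15.904313 × 584.677789 = 9298.898454

L=584.678 V=9298.898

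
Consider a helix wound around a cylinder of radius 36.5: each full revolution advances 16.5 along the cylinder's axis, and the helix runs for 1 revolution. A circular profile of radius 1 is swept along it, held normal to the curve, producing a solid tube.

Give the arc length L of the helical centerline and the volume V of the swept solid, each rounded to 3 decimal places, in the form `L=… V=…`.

2πR = 2π·36.5 = 229.336264
per-turn = √(229.336264² + 16.5²) = √(52595.1219 + 272.25) = √52867.3719 = 229.929058
L = 1 × 229.929058 = 229.929058
V = π·1² × L = 3.141593 × 229.929058 = 722.343440

L=229.929 V=722.343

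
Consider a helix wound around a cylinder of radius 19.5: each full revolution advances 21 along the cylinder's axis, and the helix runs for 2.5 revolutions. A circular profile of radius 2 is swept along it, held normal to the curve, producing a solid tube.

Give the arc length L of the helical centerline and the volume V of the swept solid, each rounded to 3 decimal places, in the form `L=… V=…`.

L=310.772 V=3905.275

2πR = 2π·19.5 = 122.522113
per-turn = √(122.522113² + 21²) = √(15011.6683 + 441) = √15452.6683 = 124.308762
L = 2.5 × 124.308762 = 310.771905
V = π·2² × L = 12.566371 × 310.771905 = 3905.274933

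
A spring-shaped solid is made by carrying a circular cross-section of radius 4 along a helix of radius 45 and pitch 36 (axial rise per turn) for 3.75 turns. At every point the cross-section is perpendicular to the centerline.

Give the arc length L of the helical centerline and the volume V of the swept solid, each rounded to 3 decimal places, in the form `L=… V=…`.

L=1068.847 V=53726.127

2πR = 2π·45 = 282.743339
per-turn = √(282.743339² + 36²) = √(79943.7956 + 1296) = √81239.7956 = 285.025956
L = 3.75 × 285.025956 = 1068.847335
V = π·4² × L = 50.265482 × 1068.847335 = 53726.126985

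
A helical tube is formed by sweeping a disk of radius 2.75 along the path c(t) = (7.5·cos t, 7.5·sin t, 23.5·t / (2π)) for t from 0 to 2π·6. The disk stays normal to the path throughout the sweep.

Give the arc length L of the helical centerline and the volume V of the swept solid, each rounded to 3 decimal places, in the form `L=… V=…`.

L=315.951 V=7506.448

2πR = 2π·7.5 = 47.123890
per-turn = √(47.123890² + 23.5²) = √(2220.6610 + 552.25) = √2772.9110 = 52.658437
L = 6 × 52.658437 = 315.950622
V = π·2.75² × L = 23.758294 × 315.950622 = 7506.447911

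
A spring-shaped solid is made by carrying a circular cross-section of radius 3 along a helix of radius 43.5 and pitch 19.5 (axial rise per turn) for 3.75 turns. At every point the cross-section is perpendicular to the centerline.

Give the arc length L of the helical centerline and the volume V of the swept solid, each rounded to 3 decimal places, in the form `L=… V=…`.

2πR = 2π·43.5 = 273.318561
per-turn = √(273.318561² + 19.5²) = √(74703.0357 + 380.25) = √75083.2857 = 274.013295
L = 3.75 × 274.013295 = 1027.549855
V = π·3² × L = 28.274334 × 1027.549855 = 29053.287692

L=1027.550 V=29053.288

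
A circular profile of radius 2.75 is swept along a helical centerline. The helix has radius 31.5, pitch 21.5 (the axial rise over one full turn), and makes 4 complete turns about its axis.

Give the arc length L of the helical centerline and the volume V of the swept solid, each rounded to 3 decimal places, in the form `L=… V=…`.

L=796.339 V=18919.650

2πR = 2π·31.5 = 197.920337
per-turn = √(197.920337² + 21.5²) = √(39172.4599 + 462.25) = √39634.7099 = 199.084680
L = 4 × 199.084680 = 796.338721
V = π·2.75² × L = 23.758294 × 796.338721 = 18919.649800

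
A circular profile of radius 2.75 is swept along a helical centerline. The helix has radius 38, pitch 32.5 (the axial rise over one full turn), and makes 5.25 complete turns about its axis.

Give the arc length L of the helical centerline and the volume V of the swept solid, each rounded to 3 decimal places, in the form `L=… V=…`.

2πR = 2π·38 = 238.761042
per-turn = √(238.761042² + 32.5²) = √(57006.8350 + 1056.25) = √58063.0850 = 240.962829
L = 5.25 × 240.962829 = 1265.054853
V = π·2.75² × L = 23.758294 × 1265.054853 = 30055.545682

L=1265.055 V=30055.546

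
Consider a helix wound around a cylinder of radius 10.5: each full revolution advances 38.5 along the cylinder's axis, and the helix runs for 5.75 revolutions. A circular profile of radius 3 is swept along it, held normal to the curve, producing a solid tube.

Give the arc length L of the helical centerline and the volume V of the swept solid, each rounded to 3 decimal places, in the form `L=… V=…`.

2πR = 2π·10.5 = 65.973446
per-turn = √(65.973446² + 38.5²) = √(4352.4955 + 1482.25) = √5834.7455 = 76.385506
L = 5.75 × 76.385506 = 439.216660
V = π·3² × L = 28.274334 × 439.216660 = 12418.558492

L=439.217 V=12418.558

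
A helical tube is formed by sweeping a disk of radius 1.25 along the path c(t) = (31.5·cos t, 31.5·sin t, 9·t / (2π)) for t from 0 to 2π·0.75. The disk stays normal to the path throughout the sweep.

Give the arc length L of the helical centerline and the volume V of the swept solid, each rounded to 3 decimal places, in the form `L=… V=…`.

2πR = 2π·31.5 = 197.920337
per-turn = √(197.920337² + 9²) = √(39172.4599 + 81) = √39253.4599 = 198.124859
L = 0.75 × 198.124859 = 148.593644
V = π·1.25² × L = 4.908739 × 148.593644 = 729.407347

L=148.594 V=729.407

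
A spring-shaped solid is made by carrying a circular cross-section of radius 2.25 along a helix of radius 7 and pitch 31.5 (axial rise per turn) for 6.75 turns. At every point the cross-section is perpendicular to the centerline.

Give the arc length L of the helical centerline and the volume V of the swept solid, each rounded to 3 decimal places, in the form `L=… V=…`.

L=365.168 V=5807.741

2πR = 2π·7 = 43.982297
per-turn = √(43.982297² + 31.5²) = √(1934.4425 + 992.25) = √2926.6925 = 54.098914
L = 6.75 × 54.098914 = 365.167667
V = π·2.25² × L = 15.904313 × 365.167667 = 5807.740810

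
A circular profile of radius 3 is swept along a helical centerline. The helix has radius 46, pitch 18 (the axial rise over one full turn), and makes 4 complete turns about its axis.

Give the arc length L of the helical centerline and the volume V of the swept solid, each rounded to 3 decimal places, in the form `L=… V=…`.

2πR = 2π·46 = 289.026524
per-turn = √(289.026524² + 18²) = √(83536.3317 + 324) = √83860.3317 = 289.586484
L = 4 × 289.586484 = 1158.345936
V = π·3² × L = 28.274334 × 1158.345936 = 32751.459733

L=1158.346 V=32751.460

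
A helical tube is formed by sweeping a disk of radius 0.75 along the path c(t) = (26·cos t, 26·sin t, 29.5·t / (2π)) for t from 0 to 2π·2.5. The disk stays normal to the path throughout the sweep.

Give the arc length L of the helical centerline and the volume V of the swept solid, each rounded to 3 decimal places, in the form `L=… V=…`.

2πR = 2π·26 = 163.362818
per-turn = √(163.362818² + 29.5²) = √(26687.4103 + 870.25) = √27557.6603 = 166.005001
L = 2.5 × 166.005001 = 415.012502
V = π·0.75² × L = 1.767146 × 415.012502 = 733.387628

L=415.013 V=733.388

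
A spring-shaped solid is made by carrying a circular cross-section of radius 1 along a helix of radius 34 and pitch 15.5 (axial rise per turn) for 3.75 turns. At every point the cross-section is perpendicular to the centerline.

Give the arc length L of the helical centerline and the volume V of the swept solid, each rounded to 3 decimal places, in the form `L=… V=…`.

2πR = 2π·34 = 213.628300
per-turn = √(213.628300² + 15.5²) = √(45637.0508 + 240.25) = √45877.3008 = 214.189871
L = 3.75 × 214.189871 = 803.212015
V = π·1² × L = 3.141593 × 803.212015 = 2523.364967

L=803.212 V=2523.365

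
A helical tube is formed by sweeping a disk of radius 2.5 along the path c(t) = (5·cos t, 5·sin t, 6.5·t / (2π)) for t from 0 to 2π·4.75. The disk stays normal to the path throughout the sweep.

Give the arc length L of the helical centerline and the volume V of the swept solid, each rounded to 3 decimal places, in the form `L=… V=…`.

L=152.386 V=2992.096

2πR = 2π·5 = 31.415927
per-turn = √(31.415927² + 6.5²) = √(986.9604 + 42.25) = √1029.2104 = 32.081310
L = 4.75 × 32.081310 = 152.386222
V = π·2.5² × L = 19.634954 × 152.386222 = 2992.096466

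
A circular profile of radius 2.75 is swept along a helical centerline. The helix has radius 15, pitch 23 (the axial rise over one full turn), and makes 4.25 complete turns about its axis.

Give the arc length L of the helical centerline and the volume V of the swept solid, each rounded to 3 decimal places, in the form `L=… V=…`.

L=412.308 V=9795.733

2πR = 2π·15 = 94.247780
per-turn = √(94.247780² + 23²) = √(8882.6440 + 529) = √9411.6440 = 97.013628
L = 4.25 × 97.013628 = 412.307918
V = π·2.75² × L = 23.758294 × 412.307918 = 9795.732911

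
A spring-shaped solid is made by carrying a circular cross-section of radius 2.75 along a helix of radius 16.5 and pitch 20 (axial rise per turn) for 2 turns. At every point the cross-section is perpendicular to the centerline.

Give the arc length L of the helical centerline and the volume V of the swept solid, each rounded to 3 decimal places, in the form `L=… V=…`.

L=211.168 V=5016.996

2πR = 2π·16.5 = 103.672558
per-turn = √(103.672558² + 20²) = √(10747.9992 + 400) = √11147.9992 = 105.584086
L = 2 × 105.584086 = 211.168172
V = π·2.75² × L = 23.758294 × 211.168172 = 5016.995602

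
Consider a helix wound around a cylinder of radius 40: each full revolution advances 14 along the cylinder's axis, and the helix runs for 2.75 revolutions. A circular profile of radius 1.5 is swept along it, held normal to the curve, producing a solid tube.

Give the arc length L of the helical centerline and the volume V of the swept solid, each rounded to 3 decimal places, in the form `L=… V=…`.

2πR = 2π·40 = 251.327412
per-turn = √(251.327412² + 14²) = √(63165.4682 + 196) = √63361.4682 = 251.717040
L = 2.75 × 251.717040 = 692.221860
V = π·1.5² × L = 7.068583 × 692.221860 = 4893.027995

L=692.222 V=4893.028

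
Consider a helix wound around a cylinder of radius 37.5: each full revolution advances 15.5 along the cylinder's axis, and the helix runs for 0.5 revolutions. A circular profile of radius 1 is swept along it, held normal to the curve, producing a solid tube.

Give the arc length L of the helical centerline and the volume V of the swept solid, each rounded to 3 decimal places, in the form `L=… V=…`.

2πR = 2π·37.5 = 235.619449
per-turn = √(235.619449² + 15.5²) = √(55516.5248 + 240.25) = √55756.7748 = 236.128725
L = 0.5 × 236.128725 = 118.064362
V = π·1² × L = 3.141593 × 118.064362 = 370.910134

L=118.064 V=370.910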